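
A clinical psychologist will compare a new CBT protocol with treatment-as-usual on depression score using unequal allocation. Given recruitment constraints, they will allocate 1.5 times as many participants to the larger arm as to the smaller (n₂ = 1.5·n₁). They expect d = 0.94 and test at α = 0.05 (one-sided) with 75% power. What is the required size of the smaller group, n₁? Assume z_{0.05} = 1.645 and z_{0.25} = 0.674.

n₁ = 11

With allocation ratio k = n₂/n₁ = 1.5, Var(x̄₁−x̄₂) = σ²(1/n₁ + 1/(k·n₁)) = σ²·(k+1)/(k·n₁).
So n₁ = (1 + 1/k)·((z_{α} + z_β)/d)² = 1.667 × (2.319/0.94)².
n₁ = 1.667 × 6.09 = 10.1.
Round up: n₁ = 11, giving n₂ = ⌈1.5 × 11⌉ = ⌈16.5⌉ = 17.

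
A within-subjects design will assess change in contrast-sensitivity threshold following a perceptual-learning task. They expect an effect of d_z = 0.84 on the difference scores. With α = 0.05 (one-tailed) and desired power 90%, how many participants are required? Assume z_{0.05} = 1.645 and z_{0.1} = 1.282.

n = 13 pairs

For a paired (one-sample on differences) test: n = ((z_{α} + z_β) / d)².
z_{α} + z_β = 1.645 + 1.282 = 2.927.
n = (2.927 / 0.84)² = 3.485² = 12.14.
Round up.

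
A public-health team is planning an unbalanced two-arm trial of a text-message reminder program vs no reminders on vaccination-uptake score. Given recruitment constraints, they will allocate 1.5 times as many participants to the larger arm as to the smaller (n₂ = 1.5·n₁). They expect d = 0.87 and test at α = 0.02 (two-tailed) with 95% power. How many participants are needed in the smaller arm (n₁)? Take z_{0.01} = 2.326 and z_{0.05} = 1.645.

With allocation ratio k = n₂/n₁ = 1.5, Var(x̄₁−x̄₂) = σ²(1/n₁ + 1/(k·n₁)) = σ²·(k+1)/(k·n₁).
So n₁ = (1 + 1/k)·((z_{α/2} + z_β)/d)² = 1.667 × (3.971/0.87)².
n₁ = 1.667 × 20.83 = 34.7.
Round up: n₁ = 35, giving n₂ = ⌈1.5 × 35⌉ = ⌈52.5⌉ = 53.

n₁ = 35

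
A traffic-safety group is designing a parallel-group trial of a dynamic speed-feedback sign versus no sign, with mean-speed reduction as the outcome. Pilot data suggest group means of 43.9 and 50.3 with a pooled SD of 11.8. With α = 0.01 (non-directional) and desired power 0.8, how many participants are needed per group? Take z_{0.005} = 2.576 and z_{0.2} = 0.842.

n = 80 per group

Cohen's d = |M₁ − M₂| / SD_pooled = |43.9 − 50.3| / 11.8 = 6.4 / 11.8 = 0.542.
For two independent groups with equal n: n = 2·((z_{α/2} + z_β) / d)².
z_{α/2} + z_β = 2.576 + 0.842 = 3.418.
n = 2 × (3.418 / 0.542)² = 2 × 6.306² = 2 × 39.77 = 79.5.
Round up to the next whole participant.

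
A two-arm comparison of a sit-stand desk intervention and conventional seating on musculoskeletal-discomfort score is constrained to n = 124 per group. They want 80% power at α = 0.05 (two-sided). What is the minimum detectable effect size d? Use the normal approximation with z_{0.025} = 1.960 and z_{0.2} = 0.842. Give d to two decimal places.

d_min ≈ 0.36

For two independent groups of n = 124 each: d_min = (z_{α/2} + z_β)·√(2/n).
z-sum = 1.960 + 0.842 = 2.802.
d_min = 2.802 × √(2/124) = 2.802 × 0.1270 = 0.356.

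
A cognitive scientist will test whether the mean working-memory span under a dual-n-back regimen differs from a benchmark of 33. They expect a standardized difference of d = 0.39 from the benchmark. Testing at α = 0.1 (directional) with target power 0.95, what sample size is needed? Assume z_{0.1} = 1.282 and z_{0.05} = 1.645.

For a one-sample test: n = ((z_{α} + z_β) / d)².
z_{α} + z_β = 1.282 + 1.645 = 2.927.
n = (2.927 / 0.39)² = 7.505² = 56.33.
Round up.

n = 57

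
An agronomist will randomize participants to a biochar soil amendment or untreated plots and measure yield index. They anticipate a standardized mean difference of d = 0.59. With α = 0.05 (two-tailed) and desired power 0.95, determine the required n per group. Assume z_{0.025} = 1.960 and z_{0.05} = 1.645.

For two independent groups with equal n: n = 2·((z_{α/2} + z_β) / d)².
z_{α/2} + z_β = 1.960 + 1.645 = 3.605.
n = 2 × (3.605 / 0.59)² = 2 × 6.110² = 2 × 37.33 = 74.7.
Round up to the next whole participant.

n = 75 per group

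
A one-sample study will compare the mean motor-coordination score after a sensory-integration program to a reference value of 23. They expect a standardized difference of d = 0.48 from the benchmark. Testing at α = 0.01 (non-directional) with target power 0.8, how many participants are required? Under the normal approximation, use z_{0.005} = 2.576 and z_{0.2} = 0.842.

n = 51

For a one-sample test: n = ((z_{α/2} + z_β) / d)².
z_{α/2} + z_β = 2.576 + 0.842 = 3.418.
n = (3.418 / 0.48)² = 7.121² = 50.71.
Round up.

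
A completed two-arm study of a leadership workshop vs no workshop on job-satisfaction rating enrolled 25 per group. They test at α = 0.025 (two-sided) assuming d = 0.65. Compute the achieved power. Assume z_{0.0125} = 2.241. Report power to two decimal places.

For two equal groups, power = Φ(d·√(n/2) − z_{α/2}).
d·√(n/2) = 0.65 × √(25/2) = 0.65 × 3.536 = 2.298.
z_β = 2.298 − 2.241 = 0.057.
Power = Φ(0.057) = 0.523.

power ≈ 0.52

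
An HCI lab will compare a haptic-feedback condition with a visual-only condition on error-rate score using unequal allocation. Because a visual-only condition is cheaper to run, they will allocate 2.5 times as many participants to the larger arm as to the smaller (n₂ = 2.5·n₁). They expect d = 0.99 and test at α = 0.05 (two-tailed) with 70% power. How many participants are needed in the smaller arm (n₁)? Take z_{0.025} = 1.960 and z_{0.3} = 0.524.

n₁ = 9

With allocation ratio k = n₂/n₁ = 2.5, Var(x̄₁−x̄₂) = σ²(1/n₁ + 1/(k·n₁)) = σ²·(k+1)/(k·n₁).
So n₁ = (1 + 1/k)·((z_{α/2} + z_β)/d)² = 1.400 × (2.484/0.99)².
n₁ = 1.400 × 6.30 = 8.8.
Round up: n₁ = 9, giving n₂ = ⌈2.5 × 9⌉ = ⌈22.5⌉ = 23.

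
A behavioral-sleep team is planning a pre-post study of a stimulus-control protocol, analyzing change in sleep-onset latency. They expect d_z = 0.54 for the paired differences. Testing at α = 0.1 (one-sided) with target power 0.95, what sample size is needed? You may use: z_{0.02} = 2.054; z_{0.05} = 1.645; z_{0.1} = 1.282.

For a paired (one-sample on differences) test: n = ((z_{α} + z_β) / d)².
z_{α} + z_β = 1.282 + 1.645 = 2.927.
n = (2.927 / 0.54)² = 5.420² = 29.38.
Round up.

n = 30 pairs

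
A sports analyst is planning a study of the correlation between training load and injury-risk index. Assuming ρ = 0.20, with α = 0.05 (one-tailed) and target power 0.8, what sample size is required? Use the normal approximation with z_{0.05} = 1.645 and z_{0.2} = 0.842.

Fisher's z: C = ½·ln((1+r)/(1−r)) = ½·ln(1.5000) = 0.2027.
n = ((z_{α} + z_β)/C)² + 3.
(1.645 + 0.842) / 0.2027 = 2.487 / 0.2027 = 12.269.
n = 12.269² + 3 = 150.54 + 3 = 153.5.
Round up.

n = 154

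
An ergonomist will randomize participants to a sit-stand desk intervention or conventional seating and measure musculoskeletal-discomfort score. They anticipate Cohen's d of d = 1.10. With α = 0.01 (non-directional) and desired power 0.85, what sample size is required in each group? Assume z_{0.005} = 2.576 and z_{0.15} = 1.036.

n = 22 per group

For two independent groups with equal n: n = 2·((z_{α/2} + z_β) / d)².
z_{α/2} + z_β = 2.576 + 1.036 = 3.612.
n = 2 × (3.612 / 1.10)² = 2 × 3.284² = 2 × 10.78 = 21.6.
Round up to the next whole participant.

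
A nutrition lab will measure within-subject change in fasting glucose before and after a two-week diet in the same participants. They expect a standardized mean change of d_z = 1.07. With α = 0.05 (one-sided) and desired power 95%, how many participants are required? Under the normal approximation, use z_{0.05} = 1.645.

For a paired (one-sample on differences) test: n = ((z_{α} + z_β) / d)².
z_{α} + z_β = 1.645 + 1.645 = 3.290.
n = (3.290 / 1.07)² = 3.075² = 9.45.
Round up.

n = 10 pairs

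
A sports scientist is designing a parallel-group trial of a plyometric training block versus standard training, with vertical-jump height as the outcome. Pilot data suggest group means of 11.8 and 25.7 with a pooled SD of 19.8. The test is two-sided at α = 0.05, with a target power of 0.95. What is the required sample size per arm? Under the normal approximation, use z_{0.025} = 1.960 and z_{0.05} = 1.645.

n = 53 per group

Cohen's d = |M₁ − M₂| / SD_pooled = |11.8 − 25.7| / 19.8 = 13.9 / 19.8 = 0.702.
For two independent groups with equal n: n = 2·((z_{α/2} + z_β) / d)².
z_{α/2} + z_β = 1.960 + 1.645 = 3.605.
n = 2 × (3.605 / 0.702)² = 2 × 5.135² = 2 × 26.37 = 52.7.
Round up to the next whole participant.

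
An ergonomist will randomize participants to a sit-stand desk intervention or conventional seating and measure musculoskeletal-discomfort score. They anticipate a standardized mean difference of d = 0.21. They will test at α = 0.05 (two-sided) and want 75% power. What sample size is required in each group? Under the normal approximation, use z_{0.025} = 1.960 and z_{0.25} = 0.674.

n = 315 per group

For two independent groups with equal n: n = 2·((z_{α/2} + z_β) / d)².
z_{α/2} + z_β = 1.960 + 0.674 = 2.634.
n = 2 × (2.634 / 0.21)² = 2 × 12.543² = 2 × 157.32 = 314.6.
Round up to the next whole participant.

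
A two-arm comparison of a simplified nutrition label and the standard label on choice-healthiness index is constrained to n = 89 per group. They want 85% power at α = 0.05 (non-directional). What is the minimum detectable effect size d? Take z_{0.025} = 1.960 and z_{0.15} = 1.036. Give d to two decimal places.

For two independent groups of n = 89 each: d_min = (z_{α/2} + z_β)·√(2/n).
z-sum = 1.960 + 1.036 = 2.996.
d_min = 2.996 × √(2/89) = 2.996 × 0.1499 = 0.449.

d_min ≈ 0.45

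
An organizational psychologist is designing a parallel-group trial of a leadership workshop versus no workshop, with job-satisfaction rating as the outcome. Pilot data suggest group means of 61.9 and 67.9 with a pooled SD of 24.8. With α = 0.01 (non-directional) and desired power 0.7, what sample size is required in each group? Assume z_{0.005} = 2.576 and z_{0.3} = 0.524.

Cohen's d = |M₁ − M₂| / SD_pooled = |61.9 − 67.9| / 24.8 = 6.0 / 24.8 = 0.242.
For two independent groups with equal n: n = 2·((z_{α/2} + z_β) / d)².
z_{α/2} + z_β = 2.576 + 0.524 = 3.100.
n = 2 × (3.100 / 0.242)² = 2 × 12.810² = 2 × 164.09 = 328.2.
Round up to the next whole participant.

n = 329 per group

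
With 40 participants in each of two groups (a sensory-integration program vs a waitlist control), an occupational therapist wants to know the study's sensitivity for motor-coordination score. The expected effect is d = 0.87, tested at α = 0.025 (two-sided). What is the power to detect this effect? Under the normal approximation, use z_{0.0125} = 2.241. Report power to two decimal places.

For two equal groups, power = Φ(d·√(n/2) − z_{α/2}).
d·√(n/2) = 0.87 × √(40/2) = 0.87 × 4.472 = 3.891.
z_β = 3.891 − 2.241 = 1.650.
Power = Φ(1.650) = 0.951.

power ≈ 0.95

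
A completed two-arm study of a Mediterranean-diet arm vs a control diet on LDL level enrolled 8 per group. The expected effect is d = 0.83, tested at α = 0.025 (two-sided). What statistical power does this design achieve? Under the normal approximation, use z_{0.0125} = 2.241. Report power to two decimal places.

power ≈ 0.28

For two equal groups, power = Φ(d·√(n/2) − z_{α/2}).
d·√(n/2) = 0.83 × √(8/2) = 0.83 × 2.000 = 1.660.
z_β = 1.660 − 2.241 = -0.581.
Power = Φ(-0.581) = 0.281.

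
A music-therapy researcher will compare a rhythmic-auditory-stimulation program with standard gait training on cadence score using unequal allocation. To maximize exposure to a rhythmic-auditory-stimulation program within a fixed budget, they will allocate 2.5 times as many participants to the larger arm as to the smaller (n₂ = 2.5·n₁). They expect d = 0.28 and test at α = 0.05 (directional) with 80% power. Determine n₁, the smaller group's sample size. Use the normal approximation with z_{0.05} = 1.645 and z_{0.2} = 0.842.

n₁ = 111

With allocation ratio k = n₂/n₁ = 2.5, Var(x̄₁−x̄₂) = σ²(1/n₁ + 1/(k·n₁)) = σ²·(k+1)/(k·n₁).
So n₁ = (1 + 1/k)·((z_{α} + z_β)/d)² = 1.400 × (2.487/0.28)².
n₁ = 1.400 × 78.89 = 110.4.
Round up: n₁ = 111, giving n₂ = ⌈2.5 × 111⌉ = ⌈277.5⌉ = 278.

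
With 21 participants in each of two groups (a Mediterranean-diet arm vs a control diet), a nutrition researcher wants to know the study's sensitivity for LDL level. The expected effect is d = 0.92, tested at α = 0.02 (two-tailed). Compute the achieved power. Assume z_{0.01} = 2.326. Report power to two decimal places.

power ≈ 0.74

For two equal groups, power = Φ(d·√(n/2) − z_{α/2}).
d·√(n/2) = 0.92 × √(21/2) = 0.92 × 3.240 = 2.981.
z_β = 2.981 − 2.326 = 0.655.
Power = Φ(0.655) = 0.744.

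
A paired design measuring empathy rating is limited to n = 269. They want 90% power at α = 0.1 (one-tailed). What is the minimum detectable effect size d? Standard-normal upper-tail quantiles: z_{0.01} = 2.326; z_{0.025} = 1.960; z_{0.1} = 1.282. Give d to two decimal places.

d_min ≈ 0.16

For a single sample (or paired design) of n = 269: d_min = (z_{α} + z_β)/√n.
z-sum = 1.282 + 1.282 = 2.564.
d_min = 2.564 / √269 = 2.564 / 16.401 = 0.156.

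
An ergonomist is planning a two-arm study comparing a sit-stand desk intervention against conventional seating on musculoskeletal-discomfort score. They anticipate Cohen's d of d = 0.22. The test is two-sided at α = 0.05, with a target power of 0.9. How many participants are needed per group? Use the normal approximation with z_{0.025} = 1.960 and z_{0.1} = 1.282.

n = 435 per group

For two independent groups with equal n: n = 2·((z_{α/2} + z_β) / d)².
z_{α/2} + z_β = 1.960 + 1.282 = 3.242.
n = 2 × (3.242 / 0.22)² = 2 × 14.736² = 2 × 217.16 = 434.3.
Round up to the next whole participant.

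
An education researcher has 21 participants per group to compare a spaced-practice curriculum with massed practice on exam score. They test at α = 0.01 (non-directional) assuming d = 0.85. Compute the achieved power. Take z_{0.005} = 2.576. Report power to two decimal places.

power ≈ 0.57

For two equal groups, power = Φ(d·√(n/2) − z_{α/2}).
d·√(n/2) = 0.85 × √(21/2) = 0.85 × 3.240 = 2.754.
z_β = 2.754 − 2.576 = 0.178.
Power = Φ(0.178) = 0.571.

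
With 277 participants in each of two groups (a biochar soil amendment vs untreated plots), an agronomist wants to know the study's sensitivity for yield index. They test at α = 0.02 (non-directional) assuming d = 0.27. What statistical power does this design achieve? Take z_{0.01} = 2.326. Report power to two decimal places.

For two equal groups, power = Φ(d·√(n/2) − z_{α/2}).
d·√(n/2) = 0.27 × √(277/2) = 0.27 × 11.769 = 3.178.
z_β = 3.178 − 2.326 = 0.852.
Power = Φ(0.852) = 0.803.

power ≈ 0.80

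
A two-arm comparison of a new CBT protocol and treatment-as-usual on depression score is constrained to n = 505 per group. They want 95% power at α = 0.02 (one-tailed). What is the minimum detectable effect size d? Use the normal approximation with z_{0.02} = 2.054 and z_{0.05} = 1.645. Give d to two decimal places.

d_min ≈ 0.23

For two independent groups of n = 505 each: d_min = (z_{α} + z_β)·√(2/n).
z-sum = 2.054 + 1.645 = 3.699.
d_min = 3.699 × √(2/505) = 3.699 × 0.0629 = 0.233.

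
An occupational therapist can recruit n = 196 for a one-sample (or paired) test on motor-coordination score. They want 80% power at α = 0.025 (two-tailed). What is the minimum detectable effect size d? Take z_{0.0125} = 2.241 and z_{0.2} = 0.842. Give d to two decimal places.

For a single sample (or paired design) of n = 196: d_min = (z_{α/2} + z_β)/√n.
z-sum = 2.241 + 0.842 = 3.083.
d_min = 3.083 / √196 = 3.083 / 14.000 = 0.220.

d_min ≈ 0.22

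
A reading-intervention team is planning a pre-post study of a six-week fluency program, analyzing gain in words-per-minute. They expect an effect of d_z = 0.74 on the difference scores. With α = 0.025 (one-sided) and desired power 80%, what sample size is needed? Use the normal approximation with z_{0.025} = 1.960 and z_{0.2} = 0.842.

n = 15 pairs

For a paired (one-sample on differences) test: n = ((z_{α} + z_β) / d)².
z_{α} + z_β = 1.960 + 0.842 = 2.802.
n = (2.802 / 0.74)² = 3.786² = 14.34.
Round up.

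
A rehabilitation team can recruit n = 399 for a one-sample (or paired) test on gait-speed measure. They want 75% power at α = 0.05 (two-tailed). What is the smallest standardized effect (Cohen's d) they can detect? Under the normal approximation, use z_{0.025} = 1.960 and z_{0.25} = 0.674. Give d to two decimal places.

d_min ≈ 0.13

For a single sample (or paired design) of n = 399: d_min = (z_{α/2} + z_β)/√n.
z-sum = 1.960 + 0.674 = 2.634.
d_min = 2.634 / √399 = 2.634 / 19.975 = 0.132.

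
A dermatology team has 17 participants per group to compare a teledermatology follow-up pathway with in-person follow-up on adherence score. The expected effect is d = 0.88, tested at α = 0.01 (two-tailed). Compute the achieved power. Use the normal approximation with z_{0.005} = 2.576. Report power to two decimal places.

For two equal groups, power = Φ(d·√(n/2) − z_{α/2}).
d·√(n/2) = 0.88 × √(17/2) = 0.88 × 2.915 = 2.566.
z_β = 2.566 − 2.576 = -0.010.
Power = Φ(-0.010) = 0.496.

power ≈ 0.50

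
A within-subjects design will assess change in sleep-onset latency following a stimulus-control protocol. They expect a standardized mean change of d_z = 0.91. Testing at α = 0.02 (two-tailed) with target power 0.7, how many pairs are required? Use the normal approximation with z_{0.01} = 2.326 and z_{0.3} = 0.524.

For a paired (one-sample on differences) test: n = ((z_{α/2} + z_β) / d)².
z_{α/2} + z_β = 2.326 + 0.524 = 2.850.
n = (2.850 / 0.91)² = 3.132² = 9.81.
Round up.

n = 10 pairs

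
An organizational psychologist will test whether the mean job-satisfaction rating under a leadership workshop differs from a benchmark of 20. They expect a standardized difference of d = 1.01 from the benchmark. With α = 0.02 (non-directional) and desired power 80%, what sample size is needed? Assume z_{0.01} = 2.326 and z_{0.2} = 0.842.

For a one-sample test: n = ((z_{α/2} + z_β) / d)².
z_{α/2} + z_β = 2.326 + 0.842 = 3.168.
n = (3.168 / 1.01)² = 3.137² = 9.84.
Round up.

n = 10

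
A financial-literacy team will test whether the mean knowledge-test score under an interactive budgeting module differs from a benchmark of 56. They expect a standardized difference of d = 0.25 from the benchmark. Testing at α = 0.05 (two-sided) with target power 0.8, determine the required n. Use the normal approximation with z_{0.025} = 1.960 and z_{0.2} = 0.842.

n = 126

For a one-sample test: n = ((z_{α/2} + z_β) / d)².
z_{α/2} + z_β = 1.960 + 0.842 = 2.802.
n = (2.802 / 0.25)² = 11.208² = 125.62.
Round up.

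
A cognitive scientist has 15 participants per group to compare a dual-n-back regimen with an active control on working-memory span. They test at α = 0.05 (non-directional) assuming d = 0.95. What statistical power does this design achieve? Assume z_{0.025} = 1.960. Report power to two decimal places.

For two equal groups, power = Φ(d·√(n/2) − z_{α/2}).
d·√(n/2) = 0.95 × √(15/2) = 0.95 × 2.739 = 2.602.
z_β = 2.602 − 1.960 = 0.642.
Power = Φ(0.642) = 0.739.

power ≈ 0.74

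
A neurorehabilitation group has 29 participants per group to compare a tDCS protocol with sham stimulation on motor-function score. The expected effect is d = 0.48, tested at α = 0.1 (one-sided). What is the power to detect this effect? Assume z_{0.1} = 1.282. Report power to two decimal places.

power ≈ 0.71

For two equal groups, power = Φ(d·√(n/2) − z_{α}).
d·√(n/2) = 0.48 × √(29/2) = 0.48 × 3.808 = 1.828.
z_β = 1.828 − 1.282 = 0.546.
Power = Φ(0.546) = 0.707.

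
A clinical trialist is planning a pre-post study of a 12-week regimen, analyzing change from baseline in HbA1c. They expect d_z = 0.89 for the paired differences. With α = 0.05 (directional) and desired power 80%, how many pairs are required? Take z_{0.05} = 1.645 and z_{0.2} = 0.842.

For a paired (one-sample on differences) test: n = ((z_{α} + z_β) / d)².
z_{α} + z_β = 1.645 + 0.842 = 2.487.
n = (2.487 / 0.89)² = 2.794² = 7.81.
Round up.

n = 8 pairs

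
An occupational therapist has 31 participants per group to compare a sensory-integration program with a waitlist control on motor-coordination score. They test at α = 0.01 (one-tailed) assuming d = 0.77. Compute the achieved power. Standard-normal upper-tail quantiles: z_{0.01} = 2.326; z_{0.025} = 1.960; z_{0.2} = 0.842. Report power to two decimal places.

For two equal groups, power = Φ(d·√(n/2) − z_{α}).
d·√(n/2) = 0.77 × √(31/2) = 0.77 × 3.937 = 3.031.
z_β = 3.031 − 2.326 = 0.705.
Power = Φ(0.705) = 0.760.

power ≈ 0.76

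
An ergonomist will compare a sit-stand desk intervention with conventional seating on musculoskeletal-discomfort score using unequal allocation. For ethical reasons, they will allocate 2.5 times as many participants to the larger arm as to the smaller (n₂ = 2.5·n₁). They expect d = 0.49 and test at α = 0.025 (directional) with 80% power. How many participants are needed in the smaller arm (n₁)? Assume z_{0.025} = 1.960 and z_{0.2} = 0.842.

n₁ = 46

With allocation ratio k = n₂/n₁ = 2.5, Var(x̄₁−x̄₂) = σ²(1/n₁ + 1/(k·n₁)) = σ²·(k+1)/(k·n₁).
So n₁ = (1 + 1/k)·((z_{α} + z_β)/d)² = 1.400 × (2.802/0.49)².
n₁ = 1.400 × 32.70 = 45.8.
Round up: n₁ = 46, giving n₂ = 2.5 × 46 = 115.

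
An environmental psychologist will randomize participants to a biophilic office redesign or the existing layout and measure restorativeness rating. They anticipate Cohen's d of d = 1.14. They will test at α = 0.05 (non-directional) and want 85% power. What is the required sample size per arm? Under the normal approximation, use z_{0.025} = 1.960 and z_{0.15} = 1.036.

For two independent groups with equal n: n = 2·((z_{α/2} + z_β) / d)².
z_{α/2} + z_β = 1.960 + 1.036 = 2.996.
n = 2 × (2.996 / 1.14)² = 2 × 2.628² = 2 × 6.91 = 13.8.
Round up to the next whole participant.

n = 14 per group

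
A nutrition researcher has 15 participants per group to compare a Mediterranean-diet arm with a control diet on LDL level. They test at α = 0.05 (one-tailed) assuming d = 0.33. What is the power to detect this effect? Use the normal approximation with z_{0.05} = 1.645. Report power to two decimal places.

For two equal groups, power = Φ(d·√(n/2) − z_{α}).
d·√(n/2) = 0.33 × √(15/2) = 0.33 × 2.739 = 0.904.
z_β = 0.904 − 1.645 = -0.741.
Power = Φ(-0.741) = 0.229.

power ≈ 0.23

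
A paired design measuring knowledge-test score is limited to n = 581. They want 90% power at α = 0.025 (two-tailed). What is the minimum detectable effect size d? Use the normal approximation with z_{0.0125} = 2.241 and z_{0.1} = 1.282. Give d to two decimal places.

For a single sample (or paired design) of n = 581: d_min = (z_{α/2} + z_β)/√n.
z-sum = 2.241 + 1.282 = 3.523.
d_min = 3.523 / √581 = 3.523 / 24.104 = 0.146.

d_min ≈ 0.15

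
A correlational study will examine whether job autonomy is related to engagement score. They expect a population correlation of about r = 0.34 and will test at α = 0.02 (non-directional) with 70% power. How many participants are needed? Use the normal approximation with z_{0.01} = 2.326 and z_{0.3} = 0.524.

Fisher's z: C = ½·ln((1+r)/(1−r)) = ½·ln(2.0303) = 0.3541.
n = ((z_{α/2} + z_β)/C)² + 3.
(2.326 + 0.524) / 0.3541 = 2.850 / 0.3541 = 8.049.
n = 8.049² + 3 = 64.78 + 3 = 67.8.
Round up.

n = 68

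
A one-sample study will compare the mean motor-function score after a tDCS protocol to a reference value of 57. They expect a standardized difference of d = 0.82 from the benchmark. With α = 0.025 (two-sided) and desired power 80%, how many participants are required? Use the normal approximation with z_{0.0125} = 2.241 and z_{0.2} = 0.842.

n = 15

For a one-sample test: n = ((z_{α/2} + z_β) / d)².
z_{α/2} + z_β = 2.241 + 0.842 = 3.083.
n = (3.083 / 0.82)² = 3.760² = 14.14.
Round up.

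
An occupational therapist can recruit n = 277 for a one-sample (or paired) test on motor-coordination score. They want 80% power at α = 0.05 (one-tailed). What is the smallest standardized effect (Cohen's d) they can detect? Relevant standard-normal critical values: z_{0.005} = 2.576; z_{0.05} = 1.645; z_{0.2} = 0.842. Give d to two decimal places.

For a single sample (or paired design) of n = 277: d_min = (z_{α} + z_β)/√n.
z-sum = 1.645 + 0.842 = 2.487.
d_min = 2.487 / √277 = 2.487 / 16.643 = 0.149.

d_min ≈ 0.15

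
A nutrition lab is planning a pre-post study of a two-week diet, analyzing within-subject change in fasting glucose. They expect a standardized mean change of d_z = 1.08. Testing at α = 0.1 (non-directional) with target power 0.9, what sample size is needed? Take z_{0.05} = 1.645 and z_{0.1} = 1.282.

For a paired (one-sample on differences) test: n = ((z_{α/2} + z_β) / d)².
z_{α/2} + z_β = 1.645 + 1.282 = 2.927.
n = (2.927 / 1.08)² = 2.710² = 7.35.
Round up.

n = 8 pairs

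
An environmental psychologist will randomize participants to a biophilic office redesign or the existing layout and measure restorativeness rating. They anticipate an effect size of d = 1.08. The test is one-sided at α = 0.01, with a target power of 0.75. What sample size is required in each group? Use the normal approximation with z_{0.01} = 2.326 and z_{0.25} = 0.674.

n = 16 per group

For two independent groups with equal n: n = 2·((z_{α} + z_β) / d)².
z_{α} + z_β = 2.326 + 0.674 = 3.000.
n = 2 × (3.000 / 1.08)² = 2 × 2.778² = 2 × 7.72 = 15.4.
Round up to the next whole participant.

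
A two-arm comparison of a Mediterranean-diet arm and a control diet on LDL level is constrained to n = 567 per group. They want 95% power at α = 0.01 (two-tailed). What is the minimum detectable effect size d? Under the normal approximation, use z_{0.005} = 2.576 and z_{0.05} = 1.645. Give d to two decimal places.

For two independent groups of n = 567 each: d_min = (z_{α/2} + z_β)·√(2/n).
z-sum = 2.576 + 1.645 = 4.221.
d_min = 4.221 × √(2/567) = 4.221 × 0.0594 = 0.251.

d_min ≈ 0.25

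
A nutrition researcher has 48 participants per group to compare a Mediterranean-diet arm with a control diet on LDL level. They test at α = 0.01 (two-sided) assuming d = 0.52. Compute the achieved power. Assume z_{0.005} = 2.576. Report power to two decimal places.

power ≈ 0.49

For two equal groups, power = Φ(d·√(n/2) − z_{α/2}).
d·√(n/2) = 0.52 × √(48/2) = 0.52 × 4.899 = 2.547.
z_β = 2.547 − 2.576 = -0.029.
Power = Φ(-0.029) = 0.489.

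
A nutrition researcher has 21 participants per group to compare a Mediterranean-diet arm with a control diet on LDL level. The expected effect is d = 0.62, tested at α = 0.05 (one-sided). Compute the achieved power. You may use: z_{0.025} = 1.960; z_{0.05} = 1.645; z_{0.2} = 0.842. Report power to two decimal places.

power ≈ 0.64

For two equal groups, power = Φ(d·√(n/2) − z_{α}).
d·√(n/2) = 0.62 × √(21/2) = 0.62 × 3.240 = 2.009.
z_β = 2.009 − 1.645 = 0.364.
Power = Φ(0.364) = 0.642.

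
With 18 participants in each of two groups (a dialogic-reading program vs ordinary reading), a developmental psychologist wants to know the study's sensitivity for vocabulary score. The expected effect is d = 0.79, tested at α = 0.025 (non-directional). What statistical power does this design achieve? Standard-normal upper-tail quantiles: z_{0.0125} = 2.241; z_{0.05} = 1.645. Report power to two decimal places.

power ≈ 0.55

For two equal groups, power = Φ(d·√(n/2) − z_{α/2}).
d·√(n/2) = 0.79 × √(18/2) = 0.79 × 3.000 = 2.370.
z_β = 2.370 − 2.241 = 0.129.
Power = Φ(0.129) = 0.551.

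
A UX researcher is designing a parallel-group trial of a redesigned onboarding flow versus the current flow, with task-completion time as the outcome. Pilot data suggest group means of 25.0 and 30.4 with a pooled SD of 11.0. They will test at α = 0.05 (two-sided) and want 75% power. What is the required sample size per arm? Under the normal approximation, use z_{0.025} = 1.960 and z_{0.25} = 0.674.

Cohen's d = |M₁ − M₂| / SD_pooled = |25.0 − 30.4| / 11.0 = 5.4 / 11.0 = 0.491.
For two independent groups with equal n: n = 2·((z_{α/2} + z_β) / d)².
z_{α/2} + z_β = 1.960 + 0.674 = 2.634.
n = 2 × (2.634 / 0.491)² = 2 × 5.365² = 2 × 28.78 = 57.6.
Round up to the next whole participant.

n = 58 per group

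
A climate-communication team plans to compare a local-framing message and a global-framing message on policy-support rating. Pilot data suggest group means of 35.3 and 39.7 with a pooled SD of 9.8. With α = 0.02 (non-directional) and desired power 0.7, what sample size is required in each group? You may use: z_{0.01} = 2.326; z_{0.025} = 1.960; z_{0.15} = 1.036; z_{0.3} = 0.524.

n = 81 per group

Cohen's d = |M₁ − M₂| / SD_pooled = |35.3 − 39.7| / 9.8 = 4.4 / 9.8 = 0.449.
For two independent groups with equal n: n = 2·((z_{α/2} + z_β) / d)².
z_{α/2} + z_β = 2.326 + 0.524 = 2.850.
n = 2 × (2.850 / 0.449)² = 2 × 6.347² = 2 × 40.29 = 80.6.
Round up to the next whole participant.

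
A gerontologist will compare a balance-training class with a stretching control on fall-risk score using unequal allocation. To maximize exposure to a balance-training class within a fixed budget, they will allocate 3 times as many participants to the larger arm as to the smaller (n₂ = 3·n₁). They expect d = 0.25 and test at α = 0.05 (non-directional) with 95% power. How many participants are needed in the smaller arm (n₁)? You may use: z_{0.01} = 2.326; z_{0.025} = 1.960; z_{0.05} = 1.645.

n₁ = 278

With allocation ratio k = n₂/n₁ = 3, Var(x̄₁−x̄₂) = σ²(1/n₁ + 1/(k·n₁)) = σ²·(k+1)/(k·n₁).
So n₁ = (1 + 1/k)·((z_{α/2} + z_β)/d)² = 1.333 × (3.605/0.25)².
n₁ = 1.333 × 207.94 = 277.2.
Round up: n₁ = 278, giving n₂ = 3 × 278 = 834.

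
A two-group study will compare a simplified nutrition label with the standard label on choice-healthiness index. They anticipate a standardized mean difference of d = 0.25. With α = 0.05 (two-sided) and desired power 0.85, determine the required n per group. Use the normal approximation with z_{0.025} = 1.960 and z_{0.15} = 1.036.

For two independent groups with equal n: n = 2·((z_{α/2} + z_β) / d)².
z_{α/2} + z_β = 1.960 + 1.036 = 2.996.
n = 2 × (2.996 / 0.25)² = 2 × 11.984² = 2 × 143.62 = 287.2.
Round up to the next whole participant.

n = 288 per group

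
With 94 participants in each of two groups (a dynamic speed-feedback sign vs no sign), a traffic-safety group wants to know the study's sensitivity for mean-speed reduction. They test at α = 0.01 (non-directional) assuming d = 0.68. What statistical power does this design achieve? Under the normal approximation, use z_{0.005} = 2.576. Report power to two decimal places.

power ≈ 0.98

For two equal groups, power = Φ(d·√(n/2) − z_{α/2}).
d·√(n/2) = 0.68 × √(94/2) = 0.68 × 6.856 = 4.662.
z_β = 4.662 − 2.576 = 2.086.
Power = Φ(2.086) = 0.982.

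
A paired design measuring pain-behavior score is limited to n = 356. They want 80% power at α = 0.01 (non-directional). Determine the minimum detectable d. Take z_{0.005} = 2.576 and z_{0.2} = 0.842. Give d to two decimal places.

For a single sample (or paired design) of n = 356: d_min = (z_{α/2} + z_β)/√n.
z-sum = 2.576 + 0.842 = 3.418.
d_min = 3.418 / √356 = 3.418 / 18.868 = 0.181.

d_min ≈ 0.18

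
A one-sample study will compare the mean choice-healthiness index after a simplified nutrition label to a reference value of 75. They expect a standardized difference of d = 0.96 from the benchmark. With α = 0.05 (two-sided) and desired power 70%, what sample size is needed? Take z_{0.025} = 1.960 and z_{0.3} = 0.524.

n = 7

For a one-sample test: n = ((z_{α/2} + z_β) / d)².
z_{α/2} + z_β = 1.960 + 0.524 = 2.484.
n = (2.484 / 0.96)² = 2.587² = 6.70.
Round up.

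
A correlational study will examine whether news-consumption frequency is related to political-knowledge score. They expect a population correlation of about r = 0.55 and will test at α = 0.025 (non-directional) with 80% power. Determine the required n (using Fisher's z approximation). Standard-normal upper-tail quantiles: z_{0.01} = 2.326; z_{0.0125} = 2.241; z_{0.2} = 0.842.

n = 28

Fisher's z: C = ½·ln((1+r)/(1−r)) = ½·ln(3.4444) = 0.6184.
n = ((z_{α/2} + z_β)/C)² + 3.
(2.241 + 0.842) / 0.6184 = 3.083 / 0.6184 = 4.985.
n = 4.985² + 3 = 24.85 + 3 = 27.9.
Round up.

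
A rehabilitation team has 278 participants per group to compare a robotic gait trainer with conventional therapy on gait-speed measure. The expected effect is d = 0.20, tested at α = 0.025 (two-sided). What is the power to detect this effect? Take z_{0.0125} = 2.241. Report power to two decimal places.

power ≈ 0.55

For two equal groups, power = Φ(d·√(n/2) − z_{α/2}).
d·√(n/2) = 0.20 × √(278/2) = 0.20 × 11.790 = 2.358.
z_β = 2.358 − 2.241 = 0.117.
Power = Φ(0.117) = 0.547.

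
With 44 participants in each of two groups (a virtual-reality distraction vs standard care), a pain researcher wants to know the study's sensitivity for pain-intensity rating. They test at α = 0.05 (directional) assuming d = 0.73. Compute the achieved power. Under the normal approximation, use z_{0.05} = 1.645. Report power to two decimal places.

power ≈ 0.96

For two equal groups, power = Φ(d·√(n/2) − z_{α}).
d·√(n/2) = 0.73 × √(44/2) = 0.73 × 4.690 = 3.424.
z_β = 3.424 − 1.645 = 1.779.
Power = Φ(1.779) = 0.962.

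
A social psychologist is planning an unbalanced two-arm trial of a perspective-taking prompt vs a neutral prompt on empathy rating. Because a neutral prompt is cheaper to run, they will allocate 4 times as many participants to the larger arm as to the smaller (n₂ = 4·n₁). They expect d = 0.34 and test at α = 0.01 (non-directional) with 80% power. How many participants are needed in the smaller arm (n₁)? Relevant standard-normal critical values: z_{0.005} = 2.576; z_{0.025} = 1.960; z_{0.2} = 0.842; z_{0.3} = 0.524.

With allocation ratio k = n₂/n₁ = 4, Var(x̄₁−x̄₂) = σ²(1/n₁ + 1/(k·n₁)) = σ²·(k+1)/(k·n₁).
So n₁ = (1 + 1/k)·((z_{α/2} + z_β)/d)² = 1.250 × (3.418/0.34)².
n₁ = 1.250 × 101.06 = 126.3.
Round up: n₁ = 127, giving n₂ = 4 × 127 = 508.

n₁ = 127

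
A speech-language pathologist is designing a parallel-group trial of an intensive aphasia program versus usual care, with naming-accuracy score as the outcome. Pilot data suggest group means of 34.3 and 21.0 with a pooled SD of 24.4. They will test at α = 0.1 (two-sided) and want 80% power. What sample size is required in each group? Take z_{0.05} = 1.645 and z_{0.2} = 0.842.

Cohen's d = |M₁ − M₂| / SD_pooled = |34.3 − 21.0| / 24.4 = 13.3 / 24.4 = 0.545.
For two independent groups with equal n: n = 2·((z_{α/2} + z_β) / d)².
z_{α/2} + z_β = 1.645 + 0.842 = 2.487.
n = 2 × (2.487 / 0.545)² = 2 × 4.563² = 2 × 20.82 = 41.6.
Round up to the next whole participant.

n = 42 per group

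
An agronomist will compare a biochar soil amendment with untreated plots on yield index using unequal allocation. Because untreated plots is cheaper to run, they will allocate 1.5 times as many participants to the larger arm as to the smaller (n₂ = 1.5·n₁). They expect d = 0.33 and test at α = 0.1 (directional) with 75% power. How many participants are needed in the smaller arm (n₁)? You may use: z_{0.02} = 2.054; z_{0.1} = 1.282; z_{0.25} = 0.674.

With allocation ratio k = n₂/n₁ = 1.5, Var(x̄₁−x̄₂) = σ²(1/n₁ + 1/(k·n₁)) = σ²·(k+1)/(k·n₁).
So n₁ = (1 + 1/k)·((z_{α} + z_β)/d)² = 1.667 × (1.956/0.33)².
n₁ = 1.667 × 35.13 = 58.6.
Round up: n₁ = 59, giving n₂ = ⌈1.5 × 59⌉ = ⌈88.5⌉ = 89.

n₁ = 59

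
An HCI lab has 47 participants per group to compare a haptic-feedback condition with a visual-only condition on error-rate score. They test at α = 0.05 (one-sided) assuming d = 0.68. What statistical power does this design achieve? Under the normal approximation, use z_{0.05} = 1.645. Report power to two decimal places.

power ≈ 0.95

For two equal groups, power = Φ(d·√(n/2) − z_{α}).
d·√(n/2) = 0.68 × √(47/2) = 0.68 × 4.848 = 3.296.
z_β = 3.296 − 1.645 = 1.651.
Power = Φ(1.651) = 0.951.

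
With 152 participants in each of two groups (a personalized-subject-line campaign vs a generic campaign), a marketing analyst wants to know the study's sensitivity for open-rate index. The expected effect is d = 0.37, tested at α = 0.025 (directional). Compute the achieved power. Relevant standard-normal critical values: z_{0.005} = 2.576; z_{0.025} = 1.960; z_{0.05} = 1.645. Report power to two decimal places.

power ≈ 0.90

For two equal groups, power = Φ(d·√(n/2) − z_{α}).
d·√(n/2) = 0.37 × √(152/2) = 0.37 × 8.718 = 3.226.
z_β = 3.226 − 1.960 = 1.266.
Power = Φ(1.266) = 0.897.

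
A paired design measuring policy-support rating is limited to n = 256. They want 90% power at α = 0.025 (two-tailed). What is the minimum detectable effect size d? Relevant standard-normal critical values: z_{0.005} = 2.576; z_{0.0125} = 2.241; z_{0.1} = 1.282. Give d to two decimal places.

d_min ≈ 0.22

For a single sample (or paired design) of n = 256: d_min = (z_{α/2} + z_β)/√n.
z-sum = 2.241 + 1.282 = 3.523.
d_min = 3.523 / √256 = 3.523 / 16.000 = 0.220.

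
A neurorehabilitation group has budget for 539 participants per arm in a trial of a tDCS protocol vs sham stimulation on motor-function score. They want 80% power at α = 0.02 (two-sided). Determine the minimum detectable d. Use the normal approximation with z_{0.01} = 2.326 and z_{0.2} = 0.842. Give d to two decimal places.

For two independent groups of n = 539 each: d_min = (z_{α/2} + z_β)·√(2/n).
z-sum = 2.326 + 0.842 = 3.168.
d_min = 3.168 × √(2/539) = 3.168 × 0.0609 = 0.193.

d_min ≈ 0.19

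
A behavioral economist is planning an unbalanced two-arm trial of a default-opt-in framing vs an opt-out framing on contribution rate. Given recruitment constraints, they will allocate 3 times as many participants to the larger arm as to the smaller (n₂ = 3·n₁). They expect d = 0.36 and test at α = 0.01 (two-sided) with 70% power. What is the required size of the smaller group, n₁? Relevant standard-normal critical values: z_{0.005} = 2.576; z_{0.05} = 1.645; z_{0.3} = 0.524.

With allocation ratio k = n₂/n₁ = 3, Var(x̄₁−x̄₂) = σ²(1/n₁ + 1/(k·n₁)) = σ²·(k+1)/(k·n₁).
So n₁ = (1 + 1/k)·((z_{α/2} + z_β)/d)² = 1.333 × (3.100/0.36)².
n₁ = 1.333 × 74.15 = 98.9.
Round up: n₁ = 99, giving n₂ = 3 × 99 = 297.

n₁ = 99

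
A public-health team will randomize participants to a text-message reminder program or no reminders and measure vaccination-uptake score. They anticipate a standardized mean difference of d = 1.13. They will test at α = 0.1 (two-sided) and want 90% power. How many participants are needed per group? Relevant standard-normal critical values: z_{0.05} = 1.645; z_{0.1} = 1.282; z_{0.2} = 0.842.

n = 14 per group

For two independent groups with equal n: n = 2·((z_{α/2} + z_β) / d)².
z_{α/2} + z_β = 1.645 + 1.282 = 2.927.
n = 2 × (2.927 / 1.13)² = 2 × 2.590² = 2 × 6.71 = 13.4.
Round up to the next whole participant.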